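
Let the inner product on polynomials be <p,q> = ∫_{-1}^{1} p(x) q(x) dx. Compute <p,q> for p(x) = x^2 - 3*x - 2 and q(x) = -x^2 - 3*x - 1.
<p,q> = 154/15

Expand the product: p(x)·q(x) = -x^4 + 10*x^2 + 9*x + 2.
∫_{-1}^{1} of each monomial x^k gives [2/(k+1) if k even, 0 if k odd]. Integrating term-by-term (or equivalently evaluating the antiderivative F(x) = -x^5/5 + 10*x^3/3 + 9*x^2/2 + 2*x at the endpoints):
  F(1) − F(−1) = 289/30 − (-19/30) = 154/15.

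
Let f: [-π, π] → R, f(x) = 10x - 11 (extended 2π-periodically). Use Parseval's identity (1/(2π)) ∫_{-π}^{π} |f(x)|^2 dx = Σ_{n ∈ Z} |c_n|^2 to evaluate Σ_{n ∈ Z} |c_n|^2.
Σ |c_n|^2 = 100π^2/3 + 121

Expand and integrate term by term over [-π, π]:
  ∫ (10x)^2 dx = 100·(2π^3/3); ∫ 2·10·(-11)·x dx = 0 (odd integrand); ∫ (-11)^2 dx = 121·2π.
So (1/(2π)) ∫_{-π}^{π} (10x - 11)^2 dx = 100π^2/3 + 121 = 100π^2/3 + 121.
Parseval ⇒ Σ |c_n|^2 = 100π^2/3 + 121.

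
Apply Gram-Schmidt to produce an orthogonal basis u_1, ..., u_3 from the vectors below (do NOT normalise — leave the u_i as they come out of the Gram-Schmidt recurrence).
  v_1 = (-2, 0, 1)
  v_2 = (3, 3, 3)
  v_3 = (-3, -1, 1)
Orthogonal basis:
  u_1 = (-2, 0, 1)
  u_2 = (9/5, 3, 18/5)
  u_3 = (1/7, -3/7, 2/7)

Apply the Gram-Schmidt recurrence
  u_1 = v_1
  u_i = v_i − Σ_{j<i} ((v_i · u_j) / (u_j · u_j)) · u_j.

Step by step this gives:
  u_1 = (-2, 0, 1)
  u_2 = (9/5, 3, 18/5)
  u_3 = (1/7, -3/7, 2/7)

Orthogonality check:
  u_2 · u_1 = 0 (should be 0)
  u_3 · u_1 = 0 (should be 0)
  u_3 · u_2 = 0 (should be 0)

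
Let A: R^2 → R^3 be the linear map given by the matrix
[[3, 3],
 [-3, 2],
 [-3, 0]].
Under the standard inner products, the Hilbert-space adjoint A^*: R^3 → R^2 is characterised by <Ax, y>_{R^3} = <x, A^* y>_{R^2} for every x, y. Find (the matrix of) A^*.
A^* = A^T =
[[3, -3, -3],
 [3, 2, 0]]

For real matrices with standard dot products, the defining identity <Ax, y> = <x, A^* y> gives (Ax)^T y = x^T (A^*) y, i.e. x^T A^T y = x^T (A^*) y. Since this holds for all x, y, we must have A^* = A^T. Therefore
A^* =
[[3, -3, -3],
 [3, 2, 0]].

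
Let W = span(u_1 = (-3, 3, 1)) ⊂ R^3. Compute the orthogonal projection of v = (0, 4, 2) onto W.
proj_W(v) = (-42/19, 42/19, 14/19)

Set up U = [u_1 | ... | u_1] ∈ R^(3×1). The projector onto W = col(U) is P = U (U^T U)^(-1) U^T.
Compute U^T U =
  [19],
and U^T v = (14).
Solve U^T U · c = U^T v for the coefficients: c = (14/19). The projection is proj_W(v) = U c.
Check: (v - proj_W(v)) · u_1 = 0  (should be 0).
Result: proj_W(v) = (-42/19, 42/19, 14/19).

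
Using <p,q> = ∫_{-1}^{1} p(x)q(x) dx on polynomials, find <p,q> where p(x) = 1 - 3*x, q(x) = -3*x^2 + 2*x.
<p,q> = -6

Expand the product: p(x)·q(x) = 9*x^3 - 9*x^2 + 2*x.
∫_{-1}^{1} of each monomial x^k gives [2/(k+1) if k even, 0 if k odd]. Integrating term-by-term (or equivalently evaluating the antiderivative F(x) = 9*x^4/4 - 3*x^3 + x^2 at the endpoints):
  F(1) − F(−1) = 1/4 − (25/4) = -6.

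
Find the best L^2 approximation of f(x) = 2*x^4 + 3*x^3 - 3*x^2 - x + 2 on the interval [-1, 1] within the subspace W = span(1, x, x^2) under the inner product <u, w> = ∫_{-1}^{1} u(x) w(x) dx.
g(x) = -9*x^2/7 + 4*x/5 + 64/35

The best approximation g ∈ W is the orthogonal projection of f onto W. Writing g = a_0 + a_1 x + a_2 x^2, the coefficients solve the normal equations G · a = b where
  G_{ij} = <φ_i, φ_j> and b_i = <f, φ_i>, with φ_0 = 1, φ_1 = x, φ_2 = x^2.
G =
  [2, 0, 2/3]
  [0, 2/3, 0]
  [2/3, 0, 2/5],
b = (14/5, 8/15, 74/105).
Solving gives a_0 = 64/35, a_1 = 4/5, a_2 = -9/7, so
  g(x) = -9*x^2/7 + 4*x/5 + 64/35.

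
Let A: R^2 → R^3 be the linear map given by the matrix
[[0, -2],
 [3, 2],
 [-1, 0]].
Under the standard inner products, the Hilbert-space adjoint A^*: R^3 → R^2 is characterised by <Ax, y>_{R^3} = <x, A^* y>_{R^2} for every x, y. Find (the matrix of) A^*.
A^* = A^T =
[[0, 3, -1],
 [-2, 2, 0]]

For real matrices with standard dot products, the defining identity <Ax, y> = <x, A^* y> gives (Ax)^T y = x^T (A^*) y, i.e. x^T A^T y = x^T (A^*) y. Since this holds for all x, y, we must have A^* = A^T. Therefore
A^* =
[[0, 3, -1],
 [-2, 2, 0]].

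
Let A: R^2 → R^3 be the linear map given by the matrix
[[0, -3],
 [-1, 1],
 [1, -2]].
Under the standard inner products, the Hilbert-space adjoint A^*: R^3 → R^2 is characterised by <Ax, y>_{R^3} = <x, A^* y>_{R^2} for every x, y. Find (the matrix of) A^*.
A^* = A^T =
[[0, -1, 1],
 [-3, 1, -2]]

For real matrices with standard dot products, the defining identity <Ax, y> = <x, A^* y> gives (Ax)^T y = x^T (A^*) y, i.e. x^T A^T y = x^T (A^*) y. Since this holds for all x, y, we must have A^* = A^T. Therefore
A^* =
[[0, -1, 1],
 [-3, 1, -2]].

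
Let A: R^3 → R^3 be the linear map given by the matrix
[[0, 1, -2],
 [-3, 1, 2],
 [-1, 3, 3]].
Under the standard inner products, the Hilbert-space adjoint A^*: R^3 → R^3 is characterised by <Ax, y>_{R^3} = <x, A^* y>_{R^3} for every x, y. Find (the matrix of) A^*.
A^* = A^T =
[[0, -3, -1],
 [1, 1, 3],
 [-2, 2, 3]]

For real matrices with standard dot products, the defining identity <Ax, y> = <x, A^* y> gives (Ax)^T y = x^T (A^*) y, i.e. x^T A^T y = x^T (A^*) y. Since this holds for all x, y, we must have A^* = A^T. Therefore
A^* =
[[0, -3, -1],
 [1, 1, 3],
 [-2, 2, 3]].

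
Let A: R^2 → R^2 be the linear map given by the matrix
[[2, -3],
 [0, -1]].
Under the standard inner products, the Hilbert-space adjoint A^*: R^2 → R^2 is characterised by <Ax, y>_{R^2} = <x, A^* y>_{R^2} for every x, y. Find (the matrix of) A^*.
A^* = A^T =
[[2, 0],
 [-3, -1]]

For real matrices with standard dot products, the defining identity <Ax, y> = <x, A^* y> gives (Ax)^T y = x^T (A^*) y, i.e. x^T A^T y = x^T (A^*) y. Since this holds for all x, y, we must have A^* = A^T. Therefore
A^* =
[[2, 0],
 [-3, -1]].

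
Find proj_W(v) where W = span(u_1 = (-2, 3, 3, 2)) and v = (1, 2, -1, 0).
proj_W(v) = (-1/13, 3/26, 3/26, 1/13)

Set up U = [u_1 | ... | u_1] ∈ R^(4×1). The projector onto W = col(U) is P = U (U^T U)^(-1) U^T.
Compute U^T U =
  [26],
and U^T v = (1).
Solve U^T U · c = U^T v for the coefficients: c = (1/26). The projection is proj_W(v) = U c.
Check: (v - proj_W(v)) · u_1 = 0  (should be 0).
Result: proj_W(v) = (-1/13, 3/26, 3/26, 1/13).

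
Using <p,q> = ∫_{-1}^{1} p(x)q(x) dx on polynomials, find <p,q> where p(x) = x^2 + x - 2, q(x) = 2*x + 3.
<p,q> = -26/3

Expand the product: p(x)·q(x) = 2*x^3 + 5*x^2 - x - 6.
∫_{-1}^{1} of each monomial x^k gives [2/(k+1) if k even, 0 if k odd]. Integrating term-by-term (or equivalently evaluating the antiderivative F(x) = x^4/2 + 5*x^3/3 - x^2/2 - 6*x at the endpoints):
  F(1) − F(−1) = -13/3 − (13/3) = -26/3.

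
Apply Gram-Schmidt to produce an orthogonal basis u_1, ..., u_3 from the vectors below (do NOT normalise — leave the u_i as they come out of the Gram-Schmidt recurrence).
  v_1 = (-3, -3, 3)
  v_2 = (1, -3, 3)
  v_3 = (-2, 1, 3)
Orthogonal basis:
  u_1 = (-3, -3, 3)
  u_2 = (8/3, -4/3, 4/3)
  u_3 = (0, 2, 2)

Apply the Gram-Schmidt recurrence
  u_1 = v_1
  u_i = v_i − Σ_{j<i} ((v_i · u_j) / (u_j · u_j)) · u_j.

Step by step this gives:
  u_1 = (-3, -3, 3)
  u_2 = (8/3, -4/3, 4/3)
  u_3 = (0, 2, 2)

Orthogonality check:
  u_2 · u_1 = 0 (should be 0)
  u_3 · u_1 = 0 (should be 0)
  u_3 · u_2 = 0 (should be 0)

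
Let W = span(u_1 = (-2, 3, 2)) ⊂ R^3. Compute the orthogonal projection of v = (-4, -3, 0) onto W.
proj_W(v) = (2/17, -3/17, -2/17)

Set up U = [u_1 | ... | u_1] ∈ R^(3×1). The projector onto W = col(U) is P = U (U^T U)^(-1) U^T.
Compute U^T U =
  [17],
and U^T v = (-1).
Solve U^T U · c = U^T v for the coefficients: c = (-1/17). The projection is proj_W(v) = U c.
Check: (v - proj_W(v)) · u_1 = 0  (should be 0).
Result: proj_W(v) = (2/17, -3/17, -2/17).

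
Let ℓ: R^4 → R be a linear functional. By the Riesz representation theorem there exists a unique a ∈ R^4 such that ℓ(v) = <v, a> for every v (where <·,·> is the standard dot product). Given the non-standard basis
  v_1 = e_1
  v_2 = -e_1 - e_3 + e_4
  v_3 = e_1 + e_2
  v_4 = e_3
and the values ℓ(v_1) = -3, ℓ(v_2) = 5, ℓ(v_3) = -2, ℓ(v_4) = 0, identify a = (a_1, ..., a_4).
a = (-3, 1, 0, 2)

Write a = (a_1, ..., a_4) in the standard basis. For each basis vector v_i, ℓ(v_i) = <v_i, a> is a linear equation in the a_j's. Collect the n equations into a matrix system V a = ℓ, where row i of V is v_i (expressed in the standard basis). Since V is invertible (lower-triangular with 1s on the diagonal, up to permutation), solve by back-substitution:
  V =
[[1, 0, 0, 0],
 [-1, 0, -1, 1],
 [1, 1, 0, 0],
 [0, 0, 1, 0]]
  V a = (-3, 5, -2, 0)
Solving gives a = (-3, 1, 0, 2).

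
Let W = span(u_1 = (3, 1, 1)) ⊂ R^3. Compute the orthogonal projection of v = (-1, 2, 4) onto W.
proj_W(v) = (9/11, 3/11, 3/11)

Set up U = [u_1 | ... | u_1] ∈ R^(3×1). The projector onto W = col(U) is P = U (U^T U)^(-1) U^T.
Compute U^T U =
  [11],
and U^T v = (3).
Solve U^T U · c = U^T v for the coefficients: c = (3/11). The projection is proj_W(v) = U c.
Check: (v - proj_W(v)) · u_1 = 0  (should be 0).
Result: proj_W(v) = (9/11, 3/11, 3/11).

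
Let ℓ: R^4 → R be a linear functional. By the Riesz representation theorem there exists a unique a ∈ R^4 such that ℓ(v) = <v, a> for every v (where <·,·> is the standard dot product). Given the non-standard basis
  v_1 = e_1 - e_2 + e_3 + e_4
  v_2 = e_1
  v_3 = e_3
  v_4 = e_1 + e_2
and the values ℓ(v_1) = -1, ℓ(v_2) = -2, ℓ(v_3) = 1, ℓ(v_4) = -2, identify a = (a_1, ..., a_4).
a = (-2, 0, 1, 0)

Write a = (a_1, ..., a_4) in the standard basis. For each basis vector v_i, ℓ(v_i) = <v_i, a> is a linear equation in the a_j's. Collect the n equations into a matrix system V a = ℓ, where row i of V is v_i (expressed in the standard basis). Since V is invertible (lower-triangular with 1s on the diagonal, up to permutation), solve by back-substitution:
  V =
[[1, -1, 1, 1],
 [1, 0, 0, 0],
 [0, 0, 1, 0],
 [1, 1, 0, 0]]
  V a = (-1, -2, 1, -2)
Solving gives a = (-2, 0, 1, 0).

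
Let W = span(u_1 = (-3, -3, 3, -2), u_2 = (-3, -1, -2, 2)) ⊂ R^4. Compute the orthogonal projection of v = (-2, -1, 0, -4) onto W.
proj_W(v) = (-729/554, -859/554, 527/277, -373/277)

Set up U = [u_1 | ... | u_2] ∈ R^(4×2). The projector onto W = col(U) is P = U (U^T U)^(-1) U^T.
Compute U^T U =
  [31, 2]
  [2, 18],
and U^T v = (17, -1).
Solve U^T U · c = U^T v for the coefficients: c = (154/277, -65/554). The projection is proj_W(v) = U c.
Check: (v - proj_W(v)) · u_1 = 0  (should be 0).
Check: (v - proj_W(v)) · u_2 = 0  (should be 0).
Result: proj_W(v) = (-729/554, -859/554, 527/277, -373/277).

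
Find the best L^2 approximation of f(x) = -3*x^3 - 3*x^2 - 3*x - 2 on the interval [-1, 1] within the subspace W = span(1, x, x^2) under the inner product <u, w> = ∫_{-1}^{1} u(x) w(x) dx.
g(x) = -3*x^2 - 24*x/5 - 2

The best approximation g ∈ W is the orthogonal projection of f onto W. Writing g = a_0 + a_1 x + a_2 x^2, the coefficients solve the normal equations G · a = b where
  G_{ij} = <φ_i, φ_j> and b_i = <f, φ_i>, with φ_0 = 1, φ_1 = x, φ_2 = x^2.
G =
  [2, 0, 2/3]
  [0, 2/3, 0]
  [2/3, 0, 2/5],
b = (-6, -16/5, -38/15).
Solving gives a_0 = -2, a_1 = -24/5, a_2 = -3, so
  g(x) = -3*x^2 - 24*x/5 - 2.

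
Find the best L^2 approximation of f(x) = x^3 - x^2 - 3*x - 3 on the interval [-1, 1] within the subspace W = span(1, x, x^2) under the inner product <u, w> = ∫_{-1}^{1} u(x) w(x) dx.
g(x) = -x^2 - 12*x/5 - 3

The best approximation g ∈ W is the orthogonal projection of f onto W. Writing g = a_0 + a_1 x + a_2 x^2, the coefficients solve the normal equations G · a = b where
  G_{ij} = <φ_i, φ_j> and b_i = <f, φ_i>, with φ_0 = 1, φ_1 = x, φ_2 = x^2.
G =
  [2, 0, 2/3]
  [0, 2/3, 0]
  [2/3, 0, 2/5],
b = (-20/3, -8/5, -12/5).
Solving gives a_0 = -3, a_1 = -12/5, a_2 = -1, so
  g(x) = -x^2 - 12*x/5 - 3.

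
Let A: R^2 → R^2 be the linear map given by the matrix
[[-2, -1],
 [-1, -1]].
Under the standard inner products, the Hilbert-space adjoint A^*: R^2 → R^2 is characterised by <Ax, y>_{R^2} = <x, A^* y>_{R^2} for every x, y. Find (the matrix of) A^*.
A^* = A^T =
[[-2, -1],
 [-1, -1]]

For real matrices with standard dot products, the defining identity <Ax, y> = <x, A^* y> gives (Ax)^T y = x^T (A^*) y, i.e. x^T A^T y = x^T (A^*) y. Since this holds for all x, y, we must have A^* = A^T. Therefore
A^* =
[[-2, -1],
 [-1, -1]].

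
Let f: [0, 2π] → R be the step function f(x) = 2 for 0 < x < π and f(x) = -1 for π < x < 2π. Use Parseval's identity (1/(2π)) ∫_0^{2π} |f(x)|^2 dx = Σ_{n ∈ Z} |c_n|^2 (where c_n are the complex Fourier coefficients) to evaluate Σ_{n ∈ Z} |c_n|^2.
Σ |c_n|^2 = 5/2

Parseval equates the L^2 energy of f (normalised by 1/(2π)) with the ℓ^2 sum of its Fourier coefficients: (1/(2π)) ∫_0^{2π} |f|^2 = Σ |c_n|^2.
Compute the left side: (1/(2π)) [∫_0^π 2^2 dx + ∫_π^{2π} (-1)^2 dx] = (1/(2π)) · (4π + 1π) = (4 + 1)/2 = 5/2.
So Σ_{n ∈ Z} |c_n|^2 = 5/2.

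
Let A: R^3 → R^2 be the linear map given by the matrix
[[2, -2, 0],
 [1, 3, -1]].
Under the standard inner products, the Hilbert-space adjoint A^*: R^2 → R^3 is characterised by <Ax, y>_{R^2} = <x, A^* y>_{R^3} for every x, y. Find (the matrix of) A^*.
A^* = A^T =
[[2, 1],
 [-2, 3],
 [0, -1]]

For real matrices with standard dot products, the defining identity <Ax, y> = <x, A^* y> gives (Ax)^T y = x^T (A^*) y, i.e. x^T A^T y = x^T (A^*) y. Since this holds for all x, y, we must have A^* = A^T. Therefore
A^* =
[[2, 1],
 [-2, 3],
 [0, -1]].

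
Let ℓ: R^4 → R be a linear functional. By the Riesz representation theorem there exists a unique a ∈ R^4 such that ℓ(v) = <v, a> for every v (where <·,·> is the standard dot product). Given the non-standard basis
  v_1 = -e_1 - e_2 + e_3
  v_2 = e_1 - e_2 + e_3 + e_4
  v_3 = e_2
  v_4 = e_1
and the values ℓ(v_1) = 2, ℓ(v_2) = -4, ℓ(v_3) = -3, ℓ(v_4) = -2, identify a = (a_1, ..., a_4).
a = (-2, -3, -3, -2)

Write a = (a_1, ..., a_4) in the standard basis. For each basis vector v_i, ℓ(v_i) = <v_i, a> is a linear equation in the a_j's. Collect the n equations into a matrix system V a = ℓ, where row i of V is v_i (expressed in the standard basis). Since V is invertible (lower-triangular with 1s on the diagonal, up to permutation), solve by back-substitution:
  V =
[[-1, -1, 1, 0],
 [1, -1, 1, 1],
 [0, 1, 0, 0],
 [1, 0, 0, 0]]
  V a = (2, -4, -3, -2)
Solving gives a = (-2, -3, -3, -2).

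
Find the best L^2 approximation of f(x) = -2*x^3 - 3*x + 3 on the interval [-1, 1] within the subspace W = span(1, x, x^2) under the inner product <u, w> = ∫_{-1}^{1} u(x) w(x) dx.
g(x) = 3 - 21*x/5

The best approximation g ∈ W is the orthogonal projection of f onto W. Writing g = a_0 + a_1 x + a_2 x^2, the coefficients solve the normal equations G · a = b where
  G_{ij} = <φ_i, φ_j> and b_i = <f, φ_i>, with φ_0 = 1, φ_1 = x, φ_2 = x^2.
G =
  [2, 0, 2/3]
  [0, 2/3, 0]
  [2/3, 0, 2/5],
b = (6, -14/5, 2).
Solving gives a_0 = 3, a_1 = -21/5, a_2 = 0, so
  g(x) = 3 - 21*x/5.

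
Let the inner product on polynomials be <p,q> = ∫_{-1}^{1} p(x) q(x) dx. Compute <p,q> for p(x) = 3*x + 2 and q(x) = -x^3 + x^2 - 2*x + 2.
<p,q> = 62/15

Expand the product: p(x)·q(x) = -3*x^4 + x^3 - 4*x^2 + 2*x + 4.
∫_{-1}^{1} of each monomial x^k gives [2/(k+1) if k even, 0 if k odd]. Integrating term-by-term (or equivalently evaluating the antiderivative F(x) = -3*x^5/5 + x^4/4 - 4*x^3/3 + x^2 + 4*x at the endpoints):
  F(1) − F(−1) = 199/60 − (-49/60) = 62/15.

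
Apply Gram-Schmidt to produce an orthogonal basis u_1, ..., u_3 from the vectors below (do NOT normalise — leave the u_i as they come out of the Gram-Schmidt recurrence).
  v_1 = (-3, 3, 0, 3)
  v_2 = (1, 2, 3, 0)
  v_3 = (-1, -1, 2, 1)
Orthogonal basis:
  u_1 = (-3, 3, 0, 3)
  u_2 = (4/3, 5/3, 3, -1/3)
  u_3 = (-38/41, -68/41, 58/41, 30/41)

Apply the Gram-Schmidt recurrence
  u_1 = v_1
  u_i = v_i − Σ_{j<i} ((v_i · u_j) / (u_j · u_j)) · u_j.

Step by step this gives:
  u_1 = (-3, 3, 0, 3)
  u_2 = (4/3, 5/3, 3, -1/3)
  u_3 = (-38/41, -68/41, 58/41, 30/41)

Orthogonality check:
  u_2 · u_1 = 0 (should be 0)
  u_3 · u_1 = 0 (should be 0)
  u_3 · u_2 = 0 (should be 0)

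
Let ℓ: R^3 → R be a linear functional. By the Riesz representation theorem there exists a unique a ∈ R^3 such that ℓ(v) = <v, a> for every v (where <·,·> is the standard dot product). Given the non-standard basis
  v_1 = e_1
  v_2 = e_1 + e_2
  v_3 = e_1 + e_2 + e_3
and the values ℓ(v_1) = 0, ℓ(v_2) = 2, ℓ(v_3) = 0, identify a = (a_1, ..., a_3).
a = (0, 2, -2)

Write a = (a_1, ..., a_3) in the standard basis. For each basis vector v_i, ℓ(v_i) = <v_i, a> is a linear equation in the a_j's. Collect the n equations into a matrix system V a = ℓ, where row i of V is v_i (expressed in the standard basis). Since V is invertible (lower-triangular with 1s on the diagonal, up to permutation), solve by back-substitution:
  V =
[[1, 0, 0],
 [1, 1, 0],
 [1, 1, 1]]
  V a = (0, 2, 0)
Solving gives a = (0, 2, -2).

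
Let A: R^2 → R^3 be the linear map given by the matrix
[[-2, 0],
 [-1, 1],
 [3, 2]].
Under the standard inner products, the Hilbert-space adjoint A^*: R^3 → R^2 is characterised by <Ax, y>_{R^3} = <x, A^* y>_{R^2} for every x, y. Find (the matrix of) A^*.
A^* = A^T =
[[-2, -1, 3],
 [0, 1, 2]]

For real matrices with standard dot products, the defining identity <Ax, y> = <x, A^* y> gives (Ax)^T y = x^T (A^*) y, i.e. x^T A^T y = x^T (A^*) y. Since this holds for all x, y, we must have A^* = A^T. Therefore
A^* =
[[-2, -1, 3],
 [0, 1, 2]].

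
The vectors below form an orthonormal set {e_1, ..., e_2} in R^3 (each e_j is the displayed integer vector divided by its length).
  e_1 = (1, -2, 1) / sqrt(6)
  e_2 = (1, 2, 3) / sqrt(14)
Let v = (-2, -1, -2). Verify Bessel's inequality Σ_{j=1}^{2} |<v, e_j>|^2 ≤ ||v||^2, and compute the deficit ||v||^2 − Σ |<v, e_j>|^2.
Σ |<v, e_j>|^2 = 164/21; ||v||^2 = 9; deficit = 25/21

Write each e_j = u_j / sqrt(<u_j, u_j>) where u_j is the displayed integer vector. Then <v, e_j> = <v, u_j> / sqrt(<u_j, u_j>), so |<v, e_j>|^2 = <v, u_j>^2 / <u_j, u_j>.
Coefficients: <v, e_1> = -2/sqrt(6), <v, e_2> = -10/sqrt(14).
Square and sum: Σ |<v, e_j>|^2 = 164/21.
Compute ||v||^2 = v·v = 9.
Deficit = 9 − 164/21 = 25/21 ≥ 0, confirming Bessel's inequality. (The deficit equals ||v − Σ <v,e_j> e_j||^2, the squared distance from v to span{e_j}.)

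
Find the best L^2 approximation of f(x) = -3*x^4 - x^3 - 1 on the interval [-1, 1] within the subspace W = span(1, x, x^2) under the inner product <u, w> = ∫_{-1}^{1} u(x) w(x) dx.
g(x) = -18*x^2/7 - 3*x/5 - 26/35

The best approximation g ∈ W is the orthogonal projection of f onto W. Writing g = a_0 + a_1 x + a_2 x^2, the coefficients solve the normal equations G · a = b where
  G_{ij} = <φ_i, φ_j> and b_i = <f, φ_i>, with φ_0 = 1, φ_1 = x, φ_2 = x^2.
G =
  [2, 0, 2/3]
  [0, 2/3, 0]
  [2/3, 0, 2/5],
b = (-16/5, -2/5, -32/21).
Solving gives a_0 = -26/35, a_1 = -3/5, a_2 = -18/7, so
  g(x) = -18*x^2/7 - 3*x/5 - 26/35.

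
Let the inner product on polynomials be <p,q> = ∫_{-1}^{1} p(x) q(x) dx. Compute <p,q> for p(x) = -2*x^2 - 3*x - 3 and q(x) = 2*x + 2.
<p,q> = -56/3

Expand the product: p(x)·q(x) = -4*x^3 - 10*x^2 - 12*x - 6.
∫_{-1}^{1} of each monomial x^k gives [2/(k+1) if k even, 0 if k odd]. Integrating term-by-term (or equivalently evaluating the antiderivative F(x) = -x^4 - 10*x^3/3 - 6*x^2 - 6*x at the endpoints):
  F(1) − F(−1) = -49/3 − (7/3) = -56/3.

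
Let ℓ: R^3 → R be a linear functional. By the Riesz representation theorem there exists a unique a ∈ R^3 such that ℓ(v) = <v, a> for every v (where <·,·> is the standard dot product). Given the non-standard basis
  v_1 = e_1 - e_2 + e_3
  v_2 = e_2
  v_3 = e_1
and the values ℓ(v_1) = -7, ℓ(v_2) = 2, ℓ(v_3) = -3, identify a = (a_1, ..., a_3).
a = (-3, 2, -2)

Write a = (a_1, ..., a_3) in the standard basis. For each basis vector v_i, ℓ(v_i) = <v_i, a> is a linear equation in the a_j's. Collect the n equations into a matrix system V a = ℓ, where row i of V is v_i (expressed in the standard basis). Since V is invertible (lower-triangular with 1s on the diagonal, up to permutation), solve by back-substitution:
  V =
[[1, -1, 1],
 [0, 1, 0],
 [1, 0, 0]]
  V a = (-7, 2, -3)
Solving gives a = (-3, 2, -2).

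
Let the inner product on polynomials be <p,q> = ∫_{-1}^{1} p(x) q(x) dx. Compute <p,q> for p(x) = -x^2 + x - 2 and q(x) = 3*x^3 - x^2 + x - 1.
<p,q> = 124/15

Expand the product: p(x)·q(x) = -3*x^5 + 4*x^4 - 8*x^3 + 4*x^2 - 3*x + 2.
∫_{-1}^{1} of each monomial x^k gives [2/(k+1) if k even, 0 if k odd]. Integrating term-by-term (or equivalently evaluating the antiderivative F(x) = -x^6/2 + 4*x^5/5 - 2*x^4 + 4*x^3/3 - 3*x^2/2 + 2*x at the endpoints):
  F(1) − F(−1) = 2/15 − (-122/15) = 124/15.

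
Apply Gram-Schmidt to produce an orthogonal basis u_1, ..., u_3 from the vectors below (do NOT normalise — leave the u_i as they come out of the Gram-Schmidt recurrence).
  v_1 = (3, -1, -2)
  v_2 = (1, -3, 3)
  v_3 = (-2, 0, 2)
Orthogonal basis:
  u_1 = (3, -1, -2)
  u_2 = (1, -3, 3)
  u_3 = (-9/133, -11/133, -8/133)

Apply the Gram-Schmidt recurrence
  u_1 = v_1
  u_i = v_i − Σ_{j<i} ((v_i · u_j) / (u_j · u_j)) · u_j.

Step by step this gives:
  u_1 = (3, -1, -2)
  u_2 = (1, -3, 3)
  u_3 = (-9/133, -11/133, -8/133)

Orthogonality check:
  u_2 · u_1 = 0 (should be 0)
  u_3 · u_1 = 0 (should be 0)
  u_3 · u_2 = 0 (should be 0)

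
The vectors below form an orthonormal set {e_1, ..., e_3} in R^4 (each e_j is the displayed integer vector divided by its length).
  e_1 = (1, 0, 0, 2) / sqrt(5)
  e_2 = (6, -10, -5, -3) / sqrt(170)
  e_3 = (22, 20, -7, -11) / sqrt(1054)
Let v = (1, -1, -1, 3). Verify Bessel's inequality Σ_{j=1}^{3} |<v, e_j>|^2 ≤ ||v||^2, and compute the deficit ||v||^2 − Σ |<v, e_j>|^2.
Σ |<v, e_j>|^2 = 347/31; ||v||^2 = 12; deficit = 25/31

Write each e_j = u_j / sqrt(<u_j, u_j>) where u_j is the displayed integer vector. Then <v, e_j> = <v, u_j> / sqrt(<u_j, u_j>), so |<v, e_j>|^2 = <v, u_j>^2 / <u_j, u_j>.
Coefficients: <v, e_1> = 7/sqrt(5), <v, e_2> = 12/sqrt(170), <v, e_3> = -24/sqrt(1054).
Square and sum: Σ |<v, e_j>|^2 = 347/31.
Compute ||v||^2 = v·v = 12.
Deficit = 12 − 347/31 = 25/31 ≥ 0, confirming Bessel's inequality. (The deficit equals ||v − Σ <v,e_j> e_j||^2, the squared distance from v to span{e_j}.)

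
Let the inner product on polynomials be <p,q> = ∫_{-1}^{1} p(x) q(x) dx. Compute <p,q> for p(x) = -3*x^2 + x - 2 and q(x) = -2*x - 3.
<p,q> = 50/3

Expand the product: p(x)·q(x) = 6*x^3 + 7*x^2 + x + 6.
∫_{-1}^{1} of each monomial x^k gives [2/(k+1) if k even, 0 if k odd]. Integrating term-by-term (or equivalently evaluating the antiderivative F(x) = 3*x^4/2 + 7*x^3/3 + x^2/2 + 6*x at the endpoints):
  F(1) − F(−1) = 31/3 − (-19/3) = 50/3.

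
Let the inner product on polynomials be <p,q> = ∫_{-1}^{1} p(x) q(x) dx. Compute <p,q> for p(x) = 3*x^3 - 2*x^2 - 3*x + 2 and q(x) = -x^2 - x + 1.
<p,q> = 44/15

Expand the product: p(x)·q(x) = -3*x^5 - x^4 + 8*x^3 - x^2 - 5*x + 2.
∫_{-1}^{1} of each monomial x^k gives [2/(k+1) if k even, 0 if k odd]. Integrating term-by-term (or equivalently evaluating the antiderivative F(x) = -x^6/2 - x^5/5 + 2*x^4 - x^3/3 - 5*x^2/2 + 2*x at the endpoints):
  F(1) − F(−1) = 7/15 − (-37/15) = 44/15.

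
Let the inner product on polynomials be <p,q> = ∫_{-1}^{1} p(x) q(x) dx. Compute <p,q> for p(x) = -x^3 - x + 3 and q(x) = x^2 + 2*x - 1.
<p,q> = -92/15

Expand the product: p(x)·q(x) = -x^5 - 2*x^4 + x^2 + 7*x - 3.
∫_{-1}^{1} of each monomial x^k gives [2/(k+1) if k even, 0 if k odd]. Integrating term-by-term (or equivalently evaluating the antiderivative F(x) = -x^6/6 - 2*x^5/5 + x^3/3 + 7*x^2/2 - 3*x at the endpoints):
  F(1) − F(−1) = 4/15 − (32/5) = -92/15.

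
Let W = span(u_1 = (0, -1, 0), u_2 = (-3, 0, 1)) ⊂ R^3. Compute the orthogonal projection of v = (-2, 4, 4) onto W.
proj_W(v) = (-3, 4, 1)

Set up U = [u_1 | ... | u_2] ∈ R^(3×2). The projector onto W = col(U) is P = U (U^T U)^(-1) U^T.
Compute U^T U =
  [1, 0]
  [0, 10],
and U^T v = (-4, 10).
Solve U^T U · c = U^T v for the coefficients: c = (-4, 1). The projection is proj_W(v) = U c.
Check: (v - proj_W(v)) · u_1 = 0  (should be 0).
Check: (v - proj_W(v)) · u_2 = 0  (should be 0).
Result: proj_W(v) = (-3, 4, 1).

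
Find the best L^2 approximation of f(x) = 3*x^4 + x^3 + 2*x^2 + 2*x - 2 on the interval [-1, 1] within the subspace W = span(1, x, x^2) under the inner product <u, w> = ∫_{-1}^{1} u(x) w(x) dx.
g(x) = 32*x^2/7 + 13*x/5 - 79/35

The best approximation g ∈ W is the orthogonal projection of f onto W. Writing g = a_0 + a_1 x + a_2 x^2, the coefficients solve the normal equations G · a = b where
  G_{ij} = <φ_i, φ_j> and b_i = <f, φ_i>, with φ_0 = 1, φ_1 = x, φ_2 = x^2.
G =
  [2, 0, 2/3]
  [0, 2/3, 0]
  [2/3, 0, 2/5],
b = (-22/15, 26/15, 34/105).
Solving gives a_0 = -79/35, a_1 = 13/5, a_2 = 32/7, so
  g(x) = 32*x^2/7 + 13*x/5 - 79/35.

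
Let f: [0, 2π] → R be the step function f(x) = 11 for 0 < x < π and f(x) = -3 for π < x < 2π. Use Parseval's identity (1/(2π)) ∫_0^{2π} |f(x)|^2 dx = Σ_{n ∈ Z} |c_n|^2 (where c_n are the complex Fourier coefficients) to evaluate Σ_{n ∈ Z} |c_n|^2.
Σ |c_n|^2 = 65

Parseval equates the L^2 energy of f (normalised by 1/(2π)) with the ℓ^2 sum of its Fourier coefficients: (1/(2π)) ∫_0^{2π} |f|^2 = Σ |c_n|^2.
Compute the left side: (1/(2π)) [∫_0^π 11^2 dx + ∫_π^{2π} (-3)^2 dx] = (1/(2π)) · (121π + 9π) = (121 + 9)/2 = 65.
So Σ_{n ∈ Z} |c_n|^2 = 65.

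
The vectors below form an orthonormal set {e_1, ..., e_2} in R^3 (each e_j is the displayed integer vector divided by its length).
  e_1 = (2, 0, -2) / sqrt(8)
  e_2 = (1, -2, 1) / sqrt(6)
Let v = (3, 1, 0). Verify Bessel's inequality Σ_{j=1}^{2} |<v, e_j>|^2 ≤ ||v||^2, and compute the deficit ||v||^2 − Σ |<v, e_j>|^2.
Σ |<v, e_j>|^2 = 14/3; ||v||^2 = 10; deficit = 16/3

Write each e_j = u_j / sqrt(<u_j, u_j>) where u_j is the displayed integer vector. Then <v, e_j> = <v, u_j> / sqrt(<u_j, u_j>), so |<v, e_j>|^2 = <v, u_j>^2 / <u_j, u_j>.
Coefficients: <v, e_1> = 6/sqrt(8), <v, e_2> = 1/sqrt(6).
Square and sum: Σ |<v, e_j>|^2 = 14/3.
Compute ||v||^2 = v·v = 10.
Deficit = 10 − 14/3 = 16/3 ≥ 0, confirming Bessel's inequality. (The deficit equals ||v − Σ <v,e_j> e_j||^2, the squared distance from v to span{e_j}.)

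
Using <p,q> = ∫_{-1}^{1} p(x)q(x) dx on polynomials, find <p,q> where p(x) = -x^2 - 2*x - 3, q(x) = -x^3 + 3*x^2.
<p,q> = -32/5

Expand the product: p(x)·q(x) = x^5 - x^4 - 3*x^3 - 9*x^2.
∫_{-1}^{1} of each monomial x^k gives [2/(k+1) if k even, 0 if k odd]. Integrating term-by-term (or equivalently evaluating the antiderivative F(x) = x^6/6 - x^5/5 - 3*x^4/4 - 3*x^3 at the endpoints):
  F(1) − F(−1) = -227/60 − (157/60) = -32/5.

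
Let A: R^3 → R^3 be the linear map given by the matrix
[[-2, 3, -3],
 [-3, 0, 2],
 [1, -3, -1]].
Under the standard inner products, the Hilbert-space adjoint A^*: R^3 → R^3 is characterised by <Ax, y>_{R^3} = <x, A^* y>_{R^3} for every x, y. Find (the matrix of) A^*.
A^* = A^T =
[[-2, -3, 1],
 [3, 0, -3],
 [-3, 2, -1]]

For real matrices with standard dot products, the defining identity <Ax, y> = <x, A^* y> gives (Ax)^T y = x^T (A^*) y, i.e. x^T A^T y = x^T (A^*) y. Since this holds for all x, y, we must have A^* = A^T. Therefore
A^* =
[[-2, -3, 1],
 [3, 0, -3],
 [-3, 2, -1]].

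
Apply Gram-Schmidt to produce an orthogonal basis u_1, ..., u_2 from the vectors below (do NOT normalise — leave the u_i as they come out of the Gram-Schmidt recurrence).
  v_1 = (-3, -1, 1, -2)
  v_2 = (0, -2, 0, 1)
Orthogonal basis:
  u_1 = (-3, -1, 1, -2)
  u_2 = (0, -2, 0, 1)

Apply the Gram-Schmidt recurrence
  u_1 = v_1
  u_i = v_i − Σ_{j<i} ((v_i · u_j) / (u_j · u_j)) · u_j.

Step by step this gives:
  u_1 = (-3, -1, 1, -2)
  u_2 = (0, -2, 0, 1)

Orthogonality check:
  u_2 · u_1 = 0 (should be 0)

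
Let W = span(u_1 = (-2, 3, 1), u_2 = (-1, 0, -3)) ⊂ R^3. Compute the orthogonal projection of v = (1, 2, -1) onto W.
proj_W(v) = (-95/139, 96/139, -61/139)

Set up U = [u_1 | ... | u_2] ∈ R^(3×2). The projector onto W = col(U) is P = U (U^T U)^(-1) U^T.
Compute U^T U =
  [14, -1]
  [-1, 10],
and U^T v = (3, 2).
Solve U^T U · c = U^T v for the coefficients: c = (32/139, 31/139). The projection is proj_W(v) = U c.
Check: (v - proj_W(v)) · u_1 = 0  (should be 0).
Check: (v - proj_W(v)) · u_2 = 0  (should be 0).
Result: proj_W(v) = (-95/139, 96/139, -61/139).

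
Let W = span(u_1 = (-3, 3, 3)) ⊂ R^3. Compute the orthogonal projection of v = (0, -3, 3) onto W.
proj_W(v) = (0, 0, 0)

Set up U = [u_1 | ... | u_1] ∈ R^(3×1). The projector onto W = col(U) is P = U (U^T U)^(-1) U^T.
Compute U^T U =
  [27],
and U^T v = (0).
Solve U^T U · c = U^T v for the coefficients: c = (0). The projection is proj_W(v) = U c.
Check: (v - proj_W(v)) · u_1 = 0  (should be 0).
Result: proj_W(v) = (0, 0, 0).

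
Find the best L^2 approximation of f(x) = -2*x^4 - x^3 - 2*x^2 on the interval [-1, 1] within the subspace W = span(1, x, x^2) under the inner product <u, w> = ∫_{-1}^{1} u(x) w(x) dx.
g(x) = -26*x^2/7 - 3*x/5 + 6/35

The best approximation g ∈ W is the orthogonal projection of f onto W. Writing g = a_0 + a_1 x + a_2 x^2, the coefficients solve the normal equations G · a = b where
  G_{ij} = <φ_i, φ_j> and b_i = <f, φ_i>, with φ_0 = 1, φ_1 = x, φ_2 = x^2.
G =
  [2, 0, 2/3]
  [0, 2/3, 0]
  [2/3, 0, 2/5],
b = (-32/15, -2/5, -48/35).
Solving gives a_0 = 6/35, a_1 = -3/5, a_2 = -26/7, so
  g(x) = -26*x^2/7 - 3*x/5 + 6/35.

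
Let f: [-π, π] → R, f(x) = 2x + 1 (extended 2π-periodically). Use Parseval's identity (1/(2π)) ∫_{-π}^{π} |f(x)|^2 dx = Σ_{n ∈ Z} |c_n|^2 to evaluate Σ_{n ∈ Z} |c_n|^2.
Σ |c_n|^2 = 4π^2/3 + 1

Expand and integrate term by term over [-π, π]:
  ∫ (2x)^2 dx = 4·(2π^3/3); ∫ 2·2·(1)·x dx = 0 (odd integrand); ∫ 1^2 dx = 1·2π.
So (1/(2π)) ∫_{-π}^{π} (2x + 1)^2 dx = 4π^2/3 + 1 = 4π^2/3 + 1.
Parseval ⇒ Σ |c_n|^2 = 4π^2/3 + 1.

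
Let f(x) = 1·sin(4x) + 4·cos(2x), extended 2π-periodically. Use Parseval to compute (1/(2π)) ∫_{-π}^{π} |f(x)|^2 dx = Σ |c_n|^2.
Σ |c_n|^2 = 17/2

Expand |f|^2 and use orthogonality of {sin(nx), cos(mx)} on [-π, π]:
  ∫_{-π}^{π} sin(nx)^2 dx = π, ∫ cos(mx)^2 dx = π, and cross terms integrate to 0.
So ∫_{-π}^{π} f(x)^2 dx = 1^2 · π + 4^2 · π = (1 + 16)π.
Divide by 2π: (1 + 16)/2 = 17/2.
By Parseval, this equals Σ |c_n|^2.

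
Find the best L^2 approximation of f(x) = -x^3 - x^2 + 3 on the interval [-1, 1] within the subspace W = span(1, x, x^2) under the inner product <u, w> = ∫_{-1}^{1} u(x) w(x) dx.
g(x) = -x^2 - 3*x/5 + 3

The best approximation g ∈ W is the orthogonal projection of f onto W. Writing g = a_0 + a_1 x + a_2 x^2, the coefficients solve the normal equations G · a = b where
  G_{ij} = <φ_i, φ_j> and b_i = <f, φ_i>, with φ_0 = 1, φ_1 = x, φ_2 = x^2.
G =
  [2, 0, 2/3]
  [0, 2/3, 0]
  [2/3, 0, 2/5],
b = (16/3, -2/5, 8/5).
Solving gives a_0 = 3, a_1 = -3/5, a_2 = -1, so
  g(x) = -x^2 - 3*x/5 + 3.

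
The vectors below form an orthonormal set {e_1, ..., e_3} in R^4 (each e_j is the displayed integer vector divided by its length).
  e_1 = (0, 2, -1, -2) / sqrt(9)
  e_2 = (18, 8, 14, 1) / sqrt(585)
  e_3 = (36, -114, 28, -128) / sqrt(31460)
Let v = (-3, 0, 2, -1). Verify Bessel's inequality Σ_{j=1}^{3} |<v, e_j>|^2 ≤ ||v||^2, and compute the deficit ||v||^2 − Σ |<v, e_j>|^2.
Σ |<v, e_j>|^2 = 173/121; ||v||^2 = 14; deficit = 1521/121

Write each e_j = u_j / sqrt(<u_j, u_j>) where u_j is the displayed integer vector. Then <v, e_j> = <v, u_j> / sqrt(<u_j, u_j>), so |<v, e_j>|^2 = <v, u_j>^2 / <u_j, u_j>.
Coefficients: <v, e_1> = 0/sqrt(9), <v, e_2> = -27/sqrt(585), <v, e_3> = 76/sqrt(31460).
Square and sum: Σ |<v, e_j>|^2 = 173/121.
Compute ||v||^2 = v·v = 14.
Deficit = 14 − 173/121 = 1521/121 ≥ 0, confirming Bessel's inequality. (The deficit equals ||v − Σ <v,e_j> e_j||^2, the squared distance from v to span{e_j}.)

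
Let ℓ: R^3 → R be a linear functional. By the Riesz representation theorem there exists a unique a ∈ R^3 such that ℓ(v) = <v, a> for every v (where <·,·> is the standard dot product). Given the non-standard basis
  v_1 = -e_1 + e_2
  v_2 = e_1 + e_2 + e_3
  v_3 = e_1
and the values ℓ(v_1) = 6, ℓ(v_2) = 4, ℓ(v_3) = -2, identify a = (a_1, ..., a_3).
a = (-2, 4, 2)

Write a = (a_1, ..., a_3) in the standard basis. For each basis vector v_i, ℓ(v_i) = <v_i, a> is a linear equation in the a_j's. Collect the n equations into a matrix system V a = ℓ, where row i of V is v_i (expressed in the standard basis). Since V is invertible (lower-triangular with 1s on the diagonal, up to permutation), solve by back-substitution:
  V =
[[-1, 1, 0],
 [1, 1, 1],
 [1, 0, 0]]
  V a = (6, 4, -2)
Solving gives a = (-2, 4, 2).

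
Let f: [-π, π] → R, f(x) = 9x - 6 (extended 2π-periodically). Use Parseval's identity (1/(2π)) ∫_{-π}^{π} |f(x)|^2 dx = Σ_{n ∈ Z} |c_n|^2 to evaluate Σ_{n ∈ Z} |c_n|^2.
Σ |c_n|^2 = 27π^2 + 36

Expand and integrate term by term over [-π, π]:
  ∫ (9x)^2 dx = 81·(2π^3/3); ∫ 2·9·(-6)·x dx = 0 (odd integrand); ∫ (-6)^2 dx = 36·2π.
So (1/(2π)) ∫_{-π}^{π} (9x - 6)^2 dx = 81π^2/3 + 36 = 27π^2 + 36.
Parseval ⇒ Σ |c_n|^2 = 27π^2 + 36.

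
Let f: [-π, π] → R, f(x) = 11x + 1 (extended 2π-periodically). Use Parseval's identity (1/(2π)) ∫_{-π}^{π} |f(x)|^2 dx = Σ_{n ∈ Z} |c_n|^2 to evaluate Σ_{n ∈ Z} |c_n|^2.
Σ |c_n|^2 = 121π^2/3 + 1

Expand and integrate term by term over [-π, π]:
  ∫ (11x)^2 dx = 121·(2π^3/3); ∫ 2·11·(1)·x dx = 0 (odd integrand); ∫ 1^2 dx = 1·2π.
So (1/(2π)) ∫_{-π}^{π} (11x + 1)^2 dx = 121π^2/3 + 1 = 121π^2/3 + 1.
Parseval ⇒ Σ |c_n|^2 = 121π^2/3 + 1.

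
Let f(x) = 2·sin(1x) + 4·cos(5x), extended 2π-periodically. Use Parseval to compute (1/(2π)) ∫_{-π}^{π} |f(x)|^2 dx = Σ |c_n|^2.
Σ |c_n|^2 = 10

Expand |f|^2 and use orthogonality of {sin(nx), cos(mx)} on [-π, π]:
  ∫_{-π}^{π} sin(nx)^2 dx = π, ∫ cos(mx)^2 dx = π, and cross terms integrate to 0.
So ∫_{-π}^{π} f(x)^2 dx = 2^2 · π + 4^2 · π = (4 + 16)π.
Divide by 2π: (4 + 16)/2 = 10.
By Parseval, this equals Σ |c_n|^2.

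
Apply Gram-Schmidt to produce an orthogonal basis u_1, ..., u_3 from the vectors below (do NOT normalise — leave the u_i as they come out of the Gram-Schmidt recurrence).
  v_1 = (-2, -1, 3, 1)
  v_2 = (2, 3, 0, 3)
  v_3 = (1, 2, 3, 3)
Orthogonal basis:
  u_1 = (-2, -1, 3, 1)
  u_2 = (22/15, 41/15, 4/5, 49/15)
  u_3 = (114/157, 11/314, 105/157, -163/314)

Apply the Gram-Schmidt recurrence
  u_1 = v_1
  u_i = v_i − Σ_{j<i} ((v_i · u_j) / (u_j · u_j)) · u_j.

Step by step this gives:
  u_1 = (-2, -1, 3, 1)
  u_2 = (22/15, 41/15, 4/5, 49/15)
  u_3 = (114/157, 11/314, 105/157, -163/314)

Orthogonality check:
  u_2 · u_1 = 0 (should be 0)
  u_3 · u_1 = 0 (should be 0)
  u_3 · u_2 = 0 (should be 0)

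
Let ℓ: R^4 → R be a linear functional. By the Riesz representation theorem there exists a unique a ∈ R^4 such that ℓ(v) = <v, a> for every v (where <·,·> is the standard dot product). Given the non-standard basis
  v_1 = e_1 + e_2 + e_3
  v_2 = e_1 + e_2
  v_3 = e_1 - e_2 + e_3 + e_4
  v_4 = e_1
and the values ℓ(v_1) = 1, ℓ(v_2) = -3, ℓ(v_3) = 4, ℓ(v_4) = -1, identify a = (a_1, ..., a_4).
a = (-1, -2, 4, -1)

Write a = (a_1, ..., a_4) in the standard basis. For each basis vector v_i, ℓ(v_i) = <v_i, a> is a linear equation in the a_j's. Collect the n equations into a matrix system V a = ℓ, where row i of V is v_i (expressed in the standard basis). Since V is invertible (lower-triangular with 1s on the diagonal, up to permutation), solve by back-substitution:
  V =
[[1, 1, 1, 0],
 [1, 1, 0, 0],
 [1, -1, 1, 1],
 [1, 0, 0, 0]]
  V a = (1, -3, 4, -1)
Solving gives a = (-1, -2, 4, -1).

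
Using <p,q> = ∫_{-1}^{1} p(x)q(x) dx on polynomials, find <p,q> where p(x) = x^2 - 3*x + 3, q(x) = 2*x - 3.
<p,q> = -24

Expand the product: p(x)·q(x) = 2*x^3 - 9*x^2 + 15*x - 9.
∫_{-1}^{1} of each monomial x^k gives [2/(k+1) if k even, 0 if k odd]. Integrating term-by-term (or equivalently evaluating the antiderivative F(x) = x^4/2 - 3*x^3 + 15*x^2/2 - 9*x at the endpoints):
  F(1) − F(−1) = -4 − (20) = -24.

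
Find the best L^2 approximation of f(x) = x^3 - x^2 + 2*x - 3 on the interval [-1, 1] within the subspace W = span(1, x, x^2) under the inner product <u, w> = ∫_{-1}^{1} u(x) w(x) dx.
g(x) = -x^2 + 13*x/5 - 3

The best approximation g ∈ W is the orthogonal projection of f onto W. Writing g = a_0 + a_1 x + a_2 x^2, the coefficients solve the normal equations G · a = b where
  G_{ij} = <φ_i, φ_j> and b_i = <f, φ_i>, with φ_0 = 1, φ_1 = x, φ_2 = x^2.
G =
  [2, 0, 2/3]
  [0, 2/3, 0]
  [2/3, 0, 2/5],
b = (-20/3, 26/15, -12/5).
Solving gives a_0 = -3, a_1 = 13/5, a_2 = -1, so
  g(x) = -x^2 + 13*x/5 - 3.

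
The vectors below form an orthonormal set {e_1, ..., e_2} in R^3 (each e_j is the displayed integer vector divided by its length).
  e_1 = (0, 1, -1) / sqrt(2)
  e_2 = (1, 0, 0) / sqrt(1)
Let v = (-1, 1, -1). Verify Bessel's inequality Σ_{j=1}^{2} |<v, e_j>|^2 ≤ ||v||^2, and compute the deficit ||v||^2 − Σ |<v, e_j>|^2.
Σ |<v, e_j>|^2 = 3; ||v||^2 = 3; deficit = 0

Write each e_j = u_j / sqrt(<u_j, u_j>) where u_j is the displayed integer vector. Then <v, e_j> = <v, u_j> / sqrt(<u_j, u_j>), so |<v, e_j>|^2 = <v, u_j>^2 / <u_j, u_j>.
Coefficients: <v, e_1> = 2/sqrt(2), <v, e_2> = -1/sqrt(1).
Square and sum: Σ |<v, e_j>|^2 = 3.
Compute ||v||^2 = v·v = 3.
Deficit = 3 − 3 = 0 ≥ 0, confirming Bessel's inequality. (The deficit equals ||v − Σ <v,e_j> e_j||^2, the squared distance from v to span{e_j}.)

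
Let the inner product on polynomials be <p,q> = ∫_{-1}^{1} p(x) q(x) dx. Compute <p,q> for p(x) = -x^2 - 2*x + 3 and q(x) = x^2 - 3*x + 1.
<p,q> = 164/15

Expand the product: p(x)·q(x) = -x^4 + x^3 + 8*x^2 - 11*x + 3.
∫_{-1}^{1} of each monomial x^k gives [2/(k+1) if k even, 0 if k odd]. Integrating term-by-term (or equivalently evaluating the antiderivative F(x) = -x^5/5 + x^4/4 + 8*x^3/3 - 11*x^2/2 + 3*x at the endpoints):
  F(1) − F(−1) = 13/60 − (-643/60) = 164/15.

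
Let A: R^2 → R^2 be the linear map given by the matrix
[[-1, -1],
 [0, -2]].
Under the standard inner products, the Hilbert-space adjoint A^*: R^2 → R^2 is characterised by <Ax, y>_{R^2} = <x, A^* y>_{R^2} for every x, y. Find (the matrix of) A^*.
A^* = A^T =
[[-1, 0],
 [-1, -2]]

For real matrices with standard dot products, the defining identity <Ax, y> = <x, A^* y> gives (Ax)^T y = x^T (A^*) y, i.e. x^T A^T y = x^T (A^*) y. Since this holds for all x, y, we must have A^* = A^T. Therefore
A^* =
[[-1, 0],
 [-1, -2]].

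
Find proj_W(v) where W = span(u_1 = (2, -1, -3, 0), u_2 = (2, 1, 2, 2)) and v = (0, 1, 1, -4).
proj_W(v) = (-298/173, -15/173, 37/173, -164/173)

Set up U = [u_1 | ... | u_2] ∈ R^(4×2). The projector onto W = col(U) is P = U (U^T U)^(-1) U^T.
Compute U^T U =
  [14, -3]
  [-3, 13],
and U^T v = (-4, -5).
Solve U^T U · c = U^T v for the coefficients: c = (-67/173, -82/173). The projection is proj_W(v) = U c.
Check: (v - proj_W(v)) · u_1 = 0  (should be 0).
Check: (v - proj_W(v)) · u_2 = 0  (should be 0).
Result: proj_W(v) = (-298/173, -15/173, 37/173, -164/173).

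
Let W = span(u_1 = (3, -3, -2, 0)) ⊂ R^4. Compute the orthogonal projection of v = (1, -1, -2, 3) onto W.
proj_W(v) = (15/11, -15/11, -10/11, 0)

Set up U = [u_1 | ... | u_1] ∈ R^(4×1). The projector onto W = col(U) is P = U (U^T U)^(-1) U^T.
Compute U^T U =
  [22],
and U^T v = (10).
Solve U^T U · c = U^T v for the coefficients: c = (5/11). The projection is proj_W(v) = U c.
Check: (v - proj_W(v)) · u_1 = 0  (should be 0).
Result: proj_W(v) = (15/11, -15/11, -10/11, 0).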